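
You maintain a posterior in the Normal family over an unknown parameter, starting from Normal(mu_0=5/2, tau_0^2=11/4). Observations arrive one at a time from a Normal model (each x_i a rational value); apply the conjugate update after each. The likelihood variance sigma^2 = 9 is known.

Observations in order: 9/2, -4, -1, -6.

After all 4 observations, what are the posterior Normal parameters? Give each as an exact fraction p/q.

obs 1: x=9/2 → posterior Normal(279/94, 99/47)
obs 2: x=-4 → posterior Normal(191/116, 99/58)
obs 3: x=-1 → posterior Normal(169/138, 33/23)
obs 4: x=-6 → posterior Normal(37/160, 99/80)

mu_0=37/160, tau_0^2=99/80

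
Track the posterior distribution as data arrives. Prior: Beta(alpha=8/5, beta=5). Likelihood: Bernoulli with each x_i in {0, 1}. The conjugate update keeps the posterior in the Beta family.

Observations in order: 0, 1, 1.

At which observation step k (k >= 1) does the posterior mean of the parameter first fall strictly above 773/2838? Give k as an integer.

k = 2

obs 1: x=0 → posterior Beta(8/5, 6)
obs 2: x=1 → posterior Beta(13/5, 6)
obs 3: x=1 → posterior Beta(18/5, 6)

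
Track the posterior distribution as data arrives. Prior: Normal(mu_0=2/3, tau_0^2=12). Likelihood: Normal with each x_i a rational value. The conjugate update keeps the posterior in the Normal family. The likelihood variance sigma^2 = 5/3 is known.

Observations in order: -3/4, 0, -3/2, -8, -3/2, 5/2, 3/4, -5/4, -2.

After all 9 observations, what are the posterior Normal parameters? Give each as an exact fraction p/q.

obs 1: x=-3/4 → posterior Normal(-71/123, 60/41)
obs 2: x=0 → posterior Normal(-71/231, 60/77)
obs 3: x=-3/2 → posterior Normal(-233/339, 60/113)
obs 4: x=-8 → posterior Normal(-1097/447, 60/149)
obs 5: x=-3/2 → posterior Normal(-1259/555, 12/37)
obs 6: x=5/2 → posterior Normal(-989/663, 60/221)
obs 7: x=3/4 → posterior Normal(-908/771, 60/257)
obs 8: x=-5/4 → posterior Normal(-1043/879, 60/293)
obs 9: x=-2 → posterior Normal(-1259/987, 60/329)

mu_0=-1259/987, tau_0^2=60/329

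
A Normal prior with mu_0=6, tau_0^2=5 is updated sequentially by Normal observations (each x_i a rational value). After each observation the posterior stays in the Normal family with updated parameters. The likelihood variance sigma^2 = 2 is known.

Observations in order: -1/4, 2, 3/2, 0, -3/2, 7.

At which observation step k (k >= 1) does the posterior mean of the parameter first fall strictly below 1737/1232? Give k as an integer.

k = 4

obs 1: x=-1/4 → posterior Normal(43/28, 10/7)
obs 2: x=2 → posterior Normal(83/48, 5/6)
obs 3: x=3/2 → posterior Normal(113/68, 10/17)
obs 4: x=0 → posterior Normal(113/88, 5/11)
obs 5: x=-3/2 → posterior Normal(83/108, 10/27)
obs 6: x=7 → posterior Normal(223/128, 5/16)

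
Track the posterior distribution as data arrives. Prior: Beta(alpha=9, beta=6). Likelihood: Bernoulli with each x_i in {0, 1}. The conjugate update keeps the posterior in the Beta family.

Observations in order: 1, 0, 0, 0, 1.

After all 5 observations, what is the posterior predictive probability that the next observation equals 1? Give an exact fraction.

11/20

obs 1: x=1 → posterior Beta(10, 6)
obs 2: x=0 → posterior Beta(10, 7)
obs 3: x=0 → posterior Beta(10, 8)
obs 4: x=0 → posterior Beta(10, 9)
obs 5: x=1 → posterior Beta(11, 9)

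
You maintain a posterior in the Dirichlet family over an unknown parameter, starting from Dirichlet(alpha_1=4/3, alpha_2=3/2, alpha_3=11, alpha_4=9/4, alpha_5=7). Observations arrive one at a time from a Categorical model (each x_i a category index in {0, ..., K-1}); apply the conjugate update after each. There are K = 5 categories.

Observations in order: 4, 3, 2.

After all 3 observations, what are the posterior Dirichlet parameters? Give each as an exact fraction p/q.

alpha_1=4/3, alpha_2=3/2, alpha_3=12, alpha_4=13/4, alpha_5=8

obs 1: x=4 → posterior Dirichlet(4/3, 3/2, 11, 9/4, 8)
obs 2: x=3 → posterior Dirichlet(4/3, 3/2, 11, 13/4, 8)
obs 3: x=2 → posterior Dirichlet(4/3, 3/2, 12, 13/4, 8)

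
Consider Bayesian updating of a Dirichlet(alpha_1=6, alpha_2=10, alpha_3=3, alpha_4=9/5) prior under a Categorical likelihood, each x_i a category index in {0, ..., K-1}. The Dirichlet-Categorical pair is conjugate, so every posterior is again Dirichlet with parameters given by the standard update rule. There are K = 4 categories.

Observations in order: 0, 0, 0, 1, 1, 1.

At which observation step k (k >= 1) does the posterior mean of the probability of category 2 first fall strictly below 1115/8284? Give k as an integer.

k = 2

obs 1: x=0 → posterior Dirichlet(7, 10, 3, 9/5)
obs 2: x=0 → posterior Dirichlet(8, 10, 3, 9/5)
obs 3: x=0 → posterior Dirichlet(9, 10, 3, 9/5)
obs 4: x=1 → posterior Dirichlet(9, 11, 3, 9/5)
obs 5: x=1 → posterior Dirichlet(9, 12, 3, 9/5)
obs 6: x=1 → posterior Dirichlet(9, 13, 3, 9/5)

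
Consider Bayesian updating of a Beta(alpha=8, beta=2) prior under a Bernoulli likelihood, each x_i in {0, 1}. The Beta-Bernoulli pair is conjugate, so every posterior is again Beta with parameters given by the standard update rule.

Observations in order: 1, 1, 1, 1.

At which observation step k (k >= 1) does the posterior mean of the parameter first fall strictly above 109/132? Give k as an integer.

k = 2

obs 1: x=1 → posterior Beta(9, 2)
obs 2: x=1 → posterior Beta(10, 2)
obs 3: x=1 → posterior Beta(11, 2)
obs 4: x=1 → posterior Beta(12, 2)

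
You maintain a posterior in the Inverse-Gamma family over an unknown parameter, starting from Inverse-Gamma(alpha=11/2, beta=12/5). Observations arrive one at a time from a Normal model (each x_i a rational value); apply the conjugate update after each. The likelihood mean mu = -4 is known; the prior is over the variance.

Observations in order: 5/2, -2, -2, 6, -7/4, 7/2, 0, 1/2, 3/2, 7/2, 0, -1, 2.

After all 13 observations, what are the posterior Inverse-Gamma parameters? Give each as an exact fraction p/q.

alpha=12, beta=32009/160

obs 1: x=5/2 → posterior Inverse-Gamma(6, 941/40)
obs 2: x=-2 → posterior Inverse-Gamma(13/2, 1021/40)
obs 3: x=-2 → posterior Inverse-Gamma(7, 1101/40)
obs 4: x=6 → posterior Inverse-Gamma(15/2, 3101/40)
obs 5: x=-7/4 → posterior Inverse-Gamma(8, 12809/160)
obs 6: x=7/2 → posterior Inverse-Gamma(17/2, 17309/160)
obs 7: x=0 → posterior Inverse-Gamma(9, 18589/160)
obs 8: x=1/2 → posterior Inverse-Gamma(19/2, 20209/160)
obs 9: x=3/2 → posterior Inverse-Gamma(10, 22629/160)
obs 10: x=7/2 → posterior Inverse-Gamma(21/2, 27129/160)
obs 11: x=0 → posterior Inverse-Gamma(11, 28409/160)
obs 12: x=-1 → posterior Inverse-Gamma(23/2, 29129/160)
obs 13: x=2 → posterior Inverse-Gamma(12, 32009/160)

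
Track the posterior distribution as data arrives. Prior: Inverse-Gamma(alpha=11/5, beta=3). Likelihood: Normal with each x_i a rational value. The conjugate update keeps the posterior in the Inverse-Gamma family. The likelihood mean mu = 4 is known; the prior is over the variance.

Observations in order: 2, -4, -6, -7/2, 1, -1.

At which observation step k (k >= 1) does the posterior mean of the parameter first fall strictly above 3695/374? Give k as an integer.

obs 1: x=2 → posterior Inverse-Gamma(27/10, 5)
obs 2: x=-4 → posterior Inverse-Gamma(16/5, 37)
obs 3: x=-6 → posterior Inverse-Gamma(37/10, 87)
obs 4: x=-7/2 → posterior Inverse-Gamma(21/5, 921/8)
obs 5: x=1 → posterior Inverse-Gamma(47/10, 957/8)
obs 6: x=-1 → posterior Inverse-Gamma(26/5, 1057/8)

k = 2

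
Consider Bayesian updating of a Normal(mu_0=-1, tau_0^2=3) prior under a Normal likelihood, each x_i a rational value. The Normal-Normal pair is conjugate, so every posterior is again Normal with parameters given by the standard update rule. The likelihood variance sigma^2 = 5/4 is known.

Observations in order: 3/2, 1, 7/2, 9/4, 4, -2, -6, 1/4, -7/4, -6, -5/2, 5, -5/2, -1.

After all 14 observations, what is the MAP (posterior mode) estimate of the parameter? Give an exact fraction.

obs 1: x=3/2 → posterior Normal(13/17, 15/17)
obs 2: x=1 → posterior Normal(25/29, 15/29)
obs 3: x=7/2 → posterior Normal(67/41, 15/41)
obs 4: x=9/4 → posterior Normal(94/53, 15/53)
obs 5: x=4 → posterior Normal(142/65, 3/13)
obs 6: x=-2 → posterior Normal(118/77, 15/77)
obs 7: x=-6 → posterior Normal(46/89, 15/89)
obs 8: x=1/4 → posterior Normal(49/101, 15/101)
obs 9: x=-7/4 → posterior Normal(28/113, 15/113)
obs 10: x=-6 → posterior Normal(-44/125, 3/25)
obs 11: x=-5/2 → posterior Normal(-74/137, 15/137)
obs 12: x=5 → posterior Normal(-14/149, 15/149)
obs 13: x=-5/2 → posterior Normal(-44/161, 15/161)
obs 14: x=-1 → posterior Normal(-56/173, 15/173)

-56/173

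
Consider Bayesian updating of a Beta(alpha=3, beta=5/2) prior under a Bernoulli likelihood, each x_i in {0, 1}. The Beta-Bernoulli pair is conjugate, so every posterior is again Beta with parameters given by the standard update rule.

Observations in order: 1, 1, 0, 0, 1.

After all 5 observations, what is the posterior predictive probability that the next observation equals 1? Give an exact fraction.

4/7

obs 1: x=1 → posterior Beta(4, 5/2)
obs 2: x=1 → posterior Beta(5, 5/2)
obs 3: x=0 → posterior Beta(5, 7/2)
obs 4: x=0 → posterior Beta(5, 9/2)
obs 5: x=1 → posterior Beta(6, 9/2)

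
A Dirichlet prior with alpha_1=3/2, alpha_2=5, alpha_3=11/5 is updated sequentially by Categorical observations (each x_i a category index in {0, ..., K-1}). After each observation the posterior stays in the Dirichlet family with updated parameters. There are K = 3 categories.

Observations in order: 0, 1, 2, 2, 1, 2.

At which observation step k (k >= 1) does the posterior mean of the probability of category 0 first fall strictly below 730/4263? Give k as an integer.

k = 6

obs 1: x=0 → posterior Dirichlet(5/2, 5, 11/5)
obs 2: x=1 → posterior Dirichlet(5/2, 6, 11/5)
obs 3: x=2 → posterior Dirichlet(5/2, 6, 16/5)
obs 4: x=2 → posterior Dirichlet(5/2, 6, 21/5)
obs 5: x=1 → posterior Dirichlet(5/2, 7, 21/5)
obs 6: x=2 → posterior Dirichlet(5/2, 7, 26/5)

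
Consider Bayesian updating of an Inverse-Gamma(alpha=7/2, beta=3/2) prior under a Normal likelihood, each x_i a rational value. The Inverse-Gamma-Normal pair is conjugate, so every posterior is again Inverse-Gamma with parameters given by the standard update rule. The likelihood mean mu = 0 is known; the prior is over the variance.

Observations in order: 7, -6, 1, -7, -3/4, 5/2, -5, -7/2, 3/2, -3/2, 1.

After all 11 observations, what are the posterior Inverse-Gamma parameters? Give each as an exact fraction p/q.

obs 1: x=7 → posterior Inverse-Gamma(4, 26)
obs 2: x=-6 → posterior Inverse-Gamma(9/2, 44)
obs 3: x=1 → posterior Inverse-Gamma(5, 89/2)
obs 4: x=-7 → posterior Inverse-Gamma(11/2, 69)
obs 5: x=-3/4 → posterior Inverse-Gamma(6, 2217/32)
obs 6: x=5/2 → posterior Inverse-Gamma(13/2, 2317/32)
obs 7: x=-5 → posterior Inverse-Gamma(7, 2717/32)
obs 8: x=-7/2 → posterior Inverse-Gamma(15/2, 2913/32)
obs 9: x=3/2 → posterior Inverse-Gamma(8, 2949/32)
obs 10: x=-3/2 → posterior Inverse-Gamma(17/2, 2985/32)
obs 11: x=1 → posterior Inverse-Gamma(9, 3001/32)

alpha=9, beta=3001/32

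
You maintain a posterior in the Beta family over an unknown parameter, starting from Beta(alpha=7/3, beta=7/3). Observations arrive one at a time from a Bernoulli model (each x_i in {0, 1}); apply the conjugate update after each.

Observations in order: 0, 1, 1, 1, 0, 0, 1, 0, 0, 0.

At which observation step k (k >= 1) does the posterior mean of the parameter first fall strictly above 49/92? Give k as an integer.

k = 3

obs 1: x=0 → posterior Beta(7/3, 10/3)
obs 2: x=1 → posterior Beta(10/3, 10/3)
obs 3: x=1 → posterior Beta(13/3, 10/3)
obs 4: x=1 → posterior Beta(16/3, 10/3)
obs 5: x=0 → posterior Beta(16/3, 13/3)
obs 6: x=0 → posterior Beta(16/3, 16/3)
obs 7: x=1 → posterior Beta(19/3, 16/3)
obs 8: x=0 → posterior Beta(19/3, 19/3)
obs 9: x=0 → posterior Beta(19/3, 22/3)
obs 10: x=0 → posterior Beta(19/3, 25/3)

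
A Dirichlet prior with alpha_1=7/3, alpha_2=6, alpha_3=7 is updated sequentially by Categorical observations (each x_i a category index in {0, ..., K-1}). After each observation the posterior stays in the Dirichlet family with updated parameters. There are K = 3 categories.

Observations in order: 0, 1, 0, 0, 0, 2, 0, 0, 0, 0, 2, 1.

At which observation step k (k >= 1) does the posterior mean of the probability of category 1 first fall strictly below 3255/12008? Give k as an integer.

obs 1: x=0 → posterior Dirichlet(10/3, 6, 7)
obs 2: x=1 → posterior Dirichlet(10/3, 7, 7)
obs 3: x=0 → posterior Dirichlet(13/3, 7, 7)
obs 4: x=0 → posterior Dirichlet(16/3, 7, 7)
obs 5: x=0 → posterior Dirichlet(19/3, 7, 7)
obs 6: x=2 → posterior Dirichlet(19/3, 7, 8)
obs 7: x=0 → posterior Dirichlet(22/3, 7, 8)
obs 8: x=0 → posterior Dirichlet(25/3, 7, 8)
obs 9: x=0 → posterior Dirichlet(28/3, 7, 8)
obs 10: x=0 → posterior Dirichlet(31/3, 7, 8)
obs 11: x=2 → posterior Dirichlet(31/3, 7, 9)
obs 12: x=1 → posterior Dirichlet(31/3, 8, 9)

k = 11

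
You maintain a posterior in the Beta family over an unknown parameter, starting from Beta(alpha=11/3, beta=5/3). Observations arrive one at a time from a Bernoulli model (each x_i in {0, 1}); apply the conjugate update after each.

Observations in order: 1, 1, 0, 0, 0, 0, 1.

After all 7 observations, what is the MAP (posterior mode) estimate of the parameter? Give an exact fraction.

17/31

obs 1: x=1 → posterior Beta(14/3, 5/3)
obs 2: x=1 → posterior Beta(17/3, 5/3)
obs 3: x=0 → posterior Beta(17/3, 8/3)
obs 4: x=0 → posterior Beta(17/3, 11/3)
obs 5: x=0 → posterior Beta(17/3, 14/3)
obs 6: x=0 → posterior Beta(17/3, 17/3)
obs 7: x=1 → posterior Beta(20/3, 17/3)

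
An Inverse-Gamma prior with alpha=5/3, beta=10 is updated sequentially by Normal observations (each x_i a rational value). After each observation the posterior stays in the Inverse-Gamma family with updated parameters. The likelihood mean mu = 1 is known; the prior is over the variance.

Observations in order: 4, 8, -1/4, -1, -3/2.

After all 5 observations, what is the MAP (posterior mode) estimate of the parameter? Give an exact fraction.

4311/496

obs 1: x=4 → posterior Inverse-Gamma(13/6, 29/2)
obs 2: x=8 → posterior Inverse-Gamma(8/3, 39)
obs 3: x=-1/4 → posterior Inverse-Gamma(19/6, 1273/32)
obs 4: x=-1 → posterior Inverse-Gamma(11/3, 1337/32)
obs 5: x=-3/2 → posterior Inverse-Gamma(25/6, 1437/32)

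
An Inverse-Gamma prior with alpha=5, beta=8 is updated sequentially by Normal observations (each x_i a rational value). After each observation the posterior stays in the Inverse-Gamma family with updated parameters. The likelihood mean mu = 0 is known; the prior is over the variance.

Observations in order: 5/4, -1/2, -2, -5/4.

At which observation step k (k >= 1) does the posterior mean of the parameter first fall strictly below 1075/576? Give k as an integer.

k = 2

obs 1: x=5/4 → posterior Inverse-Gamma(11/2, 281/32)
obs 2: x=-1/2 → posterior Inverse-Gamma(6, 285/32)
obs 3: x=-2 → posterior Inverse-Gamma(13/2, 349/32)
obs 4: x=-5/4 → posterior Inverse-Gamma(7, 187/16)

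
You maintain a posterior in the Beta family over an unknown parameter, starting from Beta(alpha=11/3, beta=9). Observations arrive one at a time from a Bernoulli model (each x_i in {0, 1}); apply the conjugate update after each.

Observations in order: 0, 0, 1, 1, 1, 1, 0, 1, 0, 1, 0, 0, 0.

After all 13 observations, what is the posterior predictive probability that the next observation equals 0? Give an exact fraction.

obs 1: x=0 → posterior Beta(11/3, 10)
obs 2: x=0 → posterior Beta(11/3, 11)
obs 3: x=1 → posterior Beta(14/3, 11)
obs 4: x=1 → posterior Beta(17/3, 11)
obs 5: x=1 → posterior Beta(20/3, 11)
obs 6: x=1 → posterior Beta(23/3, 11)
obs 7: x=0 → posterior Beta(23/3, 12)
obs 8: x=1 → posterior Beta(26/3, 12)
obs 9: x=0 → posterior Beta(26/3, 13)
obs 10: x=1 → posterior Beta(29/3, 13)
obs 11: x=0 → posterior Beta(29/3, 14)
obs 12: x=0 → posterior Beta(29/3, 15)
obs 13: x=0 → posterior Beta(29/3, 16)

48/77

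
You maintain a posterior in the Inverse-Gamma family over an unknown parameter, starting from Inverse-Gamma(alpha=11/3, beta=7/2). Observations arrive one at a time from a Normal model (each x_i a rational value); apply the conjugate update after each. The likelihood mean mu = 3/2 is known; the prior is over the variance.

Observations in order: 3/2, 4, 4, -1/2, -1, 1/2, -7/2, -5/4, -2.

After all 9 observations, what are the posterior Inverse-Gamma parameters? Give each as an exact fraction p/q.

alpha=49/6, beta=1209/32

obs 1: x=3/2 → posterior Inverse-Gamma(25/6, 7/2)
obs 2: x=4 → posterior Inverse-Gamma(14/3, 53/8)
obs 3: x=4 → posterior Inverse-Gamma(31/6, 39/4)
obs 4: x=-1/2 → posterior Inverse-Gamma(17/3, 47/4)
obs 5: x=-1 → posterior Inverse-Gamma(37/6, 119/8)
obs 6: x=1/2 → posterior Inverse-Gamma(20/3, 123/8)
obs 7: x=-7/2 → posterior Inverse-Gamma(43/6, 223/8)
obs 8: x=-5/4 → posterior Inverse-Gamma(23/3, 1013/32)
obs 9: x=-2 → posterior Inverse-Gamma(49/6, 1209/32)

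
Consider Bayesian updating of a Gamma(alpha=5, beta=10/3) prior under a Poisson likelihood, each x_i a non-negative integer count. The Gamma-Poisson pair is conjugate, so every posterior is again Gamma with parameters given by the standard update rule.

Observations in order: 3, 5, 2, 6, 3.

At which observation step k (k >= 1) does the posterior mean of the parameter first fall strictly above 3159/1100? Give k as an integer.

obs 1: x=3 → posterior Gamma(8, 13/3)
obs 2: x=5 → posterior Gamma(13, 16/3)
obs 3: x=2 → posterior Gamma(15, 19/3)
obs 4: x=6 → posterior Gamma(21, 22/3)
obs 5: x=3 → posterior Gamma(24, 25/3)

k = 5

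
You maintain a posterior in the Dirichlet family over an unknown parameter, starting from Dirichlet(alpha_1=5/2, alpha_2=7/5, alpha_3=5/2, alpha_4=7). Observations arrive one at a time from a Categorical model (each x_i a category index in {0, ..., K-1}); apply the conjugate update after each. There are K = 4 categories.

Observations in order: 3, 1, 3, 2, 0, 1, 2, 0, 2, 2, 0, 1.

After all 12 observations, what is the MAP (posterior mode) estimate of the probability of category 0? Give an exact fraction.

45/214

obs 1: x=3 → posterior Dirichlet(5/2, 7/5, 5/2, 8)
obs 2: x=1 → posterior Dirichlet(5/2, 12/5, 5/2, 8)
obs 3: x=3 → posterior Dirichlet(5/2, 12/5, 5/2, 9)
obs 4: x=2 → posterior Dirichlet(5/2, 12/5, 7/2, 9)
obs 5: x=0 → posterior Dirichlet(7/2, 12/5, 7/2, 9)
obs 6: x=1 → posterior Dirichlet(7/2, 17/5, 7/2, 9)
obs 7: x=2 → posterior Dirichlet(7/2, 17/5, 9/2, 9)
obs 8: x=0 → posterior Dirichlet(9/2, 17/5, 9/2, 9)
obs 9: x=2 → posterior Dirichlet(9/2, 17/5, 11/2, 9)
obs 10: x=2 → posterior Dirichlet(9/2, 17/5, 13/2, 9)
obs 11: x=0 → posterior Dirichlet(11/2, 17/5, 13/2, 9)
obs 12: x=1 → posterior Dirichlet(11/2, 22/5, 13/2, 9)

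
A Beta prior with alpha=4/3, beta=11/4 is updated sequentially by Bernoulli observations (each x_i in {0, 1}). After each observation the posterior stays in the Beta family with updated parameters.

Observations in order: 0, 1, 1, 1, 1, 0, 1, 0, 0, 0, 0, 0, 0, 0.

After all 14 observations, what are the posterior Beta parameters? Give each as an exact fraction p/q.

alpha=19/3, beta=47/4

obs 1: x=0 → posterior Beta(4/3, 15/4)
obs 2: x=1 → posterior Beta(7/3, 15/4)
obs 3: x=1 → posterior Beta(10/3, 15/4)
obs 4: x=1 → posterior Beta(13/3, 15/4)
obs 5: x=1 → posterior Beta(16/3, 15/4)
obs 6: x=0 → posterior Beta(16/3, 19/4)
obs 7: x=1 → posterior Beta(19/3, 19/4)
obs 8: x=0 → posterior Beta(19/3, 23/4)
obs 9: x=0 → posterior Beta(19/3, 27/4)
obs 10: x=0 → posterior Beta(19/3, 31/4)
obs 11: x=0 → posterior Beta(19/3, 35/4)
obs 12: x=0 → posterior Beta(19/3, 39/4)
obs 13: x=0 → posterior Beta(19/3, 43/4)
obs 14: x=0 → posterior Beta(19/3, 47/4)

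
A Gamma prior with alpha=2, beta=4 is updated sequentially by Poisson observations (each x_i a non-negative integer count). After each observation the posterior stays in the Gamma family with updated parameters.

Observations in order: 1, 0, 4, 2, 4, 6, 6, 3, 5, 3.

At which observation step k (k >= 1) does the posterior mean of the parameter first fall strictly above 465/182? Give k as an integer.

obs 1: x=1 → posterior Gamma(3, 5)
obs 2: x=0 → posterior Gamma(3, 6)
obs 3: x=4 → posterior Gamma(7, 7)
obs 4: x=2 → posterior Gamma(9, 8)
obs 5: x=4 → posterior Gamma(13, 9)
obs 6: x=6 → posterior Gamma(19, 10)
obs 7: x=6 → posterior Gamma(25, 11)
obs 8: x=3 → posterior Gamma(28, 12)
obs 9: x=5 → posterior Gamma(33, 13)
obs 10: x=3 → posterior Gamma(36, 14)

k = 10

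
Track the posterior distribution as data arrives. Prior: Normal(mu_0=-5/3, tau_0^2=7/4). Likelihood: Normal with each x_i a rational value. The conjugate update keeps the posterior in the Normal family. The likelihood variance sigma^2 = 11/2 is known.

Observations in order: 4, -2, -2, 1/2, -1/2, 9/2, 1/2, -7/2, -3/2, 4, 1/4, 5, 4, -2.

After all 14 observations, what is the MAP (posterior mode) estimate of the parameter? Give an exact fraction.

obs 1: x=4 → posterior Normal(-26/87, 77/58)
obs 2: x=-2 → posterior Normal(-17/27, 77/72)
obs 3: x=-2 → posterior Normal(-110/129, 77/86)
obs 4: x=1/2 → posterior Normal(-199/300, 77/100)
obs 5: x=-1/2 → posterior Normal(-110/171, 77/114)
obs 6: x=9/2 → posterior Normal(-31/384, 77/128)
obs 7: x=1/2 → posterior Normal(-5/213, 77/142)
obs 8: x=-7/2 → posterior Normal(-157/468, 77/156)
obs 9: x=-3/2 → posterior Normal(-22/51, 77/170)
obs 10: x=4 → posterior Normal(-13/138, 77/184)
obs 11: x=1/4 → posterior Normal(-83/1188, 7/18)
obs 12: x=5 → posterior Normal(337/1272, 77/212)
obs 13: x=4 → posterior Normal(673/1356, 77/226)
obs 14: x=-2 → posterior Normal(101/288, 77/240)

101/288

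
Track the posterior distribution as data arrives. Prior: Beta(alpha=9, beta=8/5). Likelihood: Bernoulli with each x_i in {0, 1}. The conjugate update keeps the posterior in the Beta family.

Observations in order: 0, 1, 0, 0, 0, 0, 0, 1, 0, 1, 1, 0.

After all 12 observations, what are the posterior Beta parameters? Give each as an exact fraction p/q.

alpha=13, beta=48/5

obs 1: x=0 → posterior Beta(9, 13/5)
obs 2: x=1 → posterior Beta(10, 13/5)
obs 3: x=0 → posterior Beta(10, 18/5)
obs 4: x=0 → posterior Beta(10, 23/5)
obs 5: x=0 → posterior Beta(10, 28/5)
obs 6: x=0 → posterior Beta(10, 33/5)
obs 7: x=0 → posterior Beta(10, 38/5)
obs 8: x=1 → posterior Beta(11, 38/5)
obs 9: x=0 → posterior Beta(11, 43/5)
obs 10: x=1 → posterior Beta(12, 43/5)
obs 11: x=1 → posterior Beta(13, 43/5)
obs 12: x=0 → posterior Beta(13, 48/5)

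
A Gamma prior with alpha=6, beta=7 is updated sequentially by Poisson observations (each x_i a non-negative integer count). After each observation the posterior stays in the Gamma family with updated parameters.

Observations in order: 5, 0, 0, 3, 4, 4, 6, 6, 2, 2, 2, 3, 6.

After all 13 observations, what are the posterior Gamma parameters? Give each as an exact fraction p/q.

obs 1: x=5 → posterior Gamma(11, 8)
obs 2: x=0 → posterior Gamma(11, 9)
obs 3: x=0 → posterior Gamma(11, 10)
obs 4: x=3 → posterior Gamma(14, 11)
obs 5: x=4 → posterior Gamma(18, 12)
obs 6: x=4 → posterior Gamma(22, 13)
obs 7: x=6 → posterior Gamma(28, 14)
obs 8: x=6 → posterior Gamma(34, 15)
obs 9: x=2 → posterior Gamma(36, 16)
obs 10: x=2 → posterior Gamma(38, 17)
obs 11: x=2 → posterior Gamma(40, 18)
obs 12: x=3 → posterior Gamma(43, 19)
obs 13: x=6 → posterior Gamma(49, 20)

alpha=49, beta=20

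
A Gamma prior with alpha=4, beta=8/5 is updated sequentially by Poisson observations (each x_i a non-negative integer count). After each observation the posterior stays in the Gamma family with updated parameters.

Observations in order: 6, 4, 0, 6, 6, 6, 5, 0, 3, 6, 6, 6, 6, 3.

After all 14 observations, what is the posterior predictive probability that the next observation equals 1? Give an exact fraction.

obs 1: x=6 → posterior Gamma(10, 13/5)
obs 2: x=4 → posterior Gamma(14, 18/5)
obs 3: x=0 → posterior Gamma(14, 23/5)
obs 4: x=6 → posterior Gamma(20, 28/5)
obs 5: x=6 → posterior Gamma(26, 33/5)
obs 6: x=6 → posterior Gamma(32, 38/5)
obs 7: x=5 → posterior Gamma(37, 43/5)
obs 8: x=0 → posterior Gamma(37, 48/5)
obs 9: x=3 → posterior Gamma(40, 53/5)
obs 10: x=6 → posterior Gamma(46, 58/5)
obs 11: x=6 → posterior Gamma(52, 63/5)
obs 12: x=6 → posterior Gamma(58, 68/5)
obs 13: x=6 → posterior Gamma(64, 73/5)
obs 14: x=3 → posterior Gamma(67, 78/5)

1974163814813472357942901903534606585919603649459601611122542805049665946654499021713743275083329621455518643042155091256168939520/31427532311569560514674908204312231472508939125510104432071263041318349901218154350660285643649814171130420744823990374228093677841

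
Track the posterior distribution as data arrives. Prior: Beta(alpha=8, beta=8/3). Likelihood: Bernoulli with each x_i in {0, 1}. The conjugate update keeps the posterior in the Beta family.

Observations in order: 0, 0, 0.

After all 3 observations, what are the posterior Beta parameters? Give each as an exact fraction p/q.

alpha=8, beta=17/3

obs 1: x=0 → posterior Beta(8, 11/3)
obs 2: x=0 → posterior Beta(8, 14/3)
obs 3: x=0 → posterior Beta(8, 17/3)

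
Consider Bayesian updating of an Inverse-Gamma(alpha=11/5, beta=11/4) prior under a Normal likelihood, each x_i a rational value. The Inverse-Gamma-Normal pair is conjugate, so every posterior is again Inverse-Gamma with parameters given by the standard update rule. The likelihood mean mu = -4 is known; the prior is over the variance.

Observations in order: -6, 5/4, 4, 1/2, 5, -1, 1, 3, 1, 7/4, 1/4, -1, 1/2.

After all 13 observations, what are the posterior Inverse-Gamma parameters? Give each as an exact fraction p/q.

obs 1: x=-6 → posterior Inverse-Gamma(27/10, 19/4)
obs 2: x=5/4 → posterior Inverse-Gamma(16/5, 593/32)
obs 3: x=4 → posterior Inverse-Gamma(37/10, 1617/32)
obs 4: x=1/2 → posterior Inverse-Gamma(21/5, 1941/32)
obs 5: x=5 → posterior Inverse-Gamma(47/10, 3237/32)
obs 6: x=-1 → posterior Inverse-Gamma(26/5, 3381/32)
obs 7: x=1 → posterior Inverse-Gamma(57/10, 3781/32)
obs 8: x=3 → posterior Inverse-Gamma(31/5, 4565/32)
obs 9: x=1 → posterior Inverse-Gamma(67/10, 4965/32)
obs 10: x=7/4 → posterior Inverse-Gamma(36/5, 2747/16)
obs 11: x=1/4 → posterior Inverse-Gamma(77/10, 5783/32)
obs 12: x=-1 → posterior Inverse-Gamma(41/5, 5927/32)
obs 13: x=1/2 → posterior Inverse-Gamma(87/10, 6251/32)

alpha=87/10, beta=6251/32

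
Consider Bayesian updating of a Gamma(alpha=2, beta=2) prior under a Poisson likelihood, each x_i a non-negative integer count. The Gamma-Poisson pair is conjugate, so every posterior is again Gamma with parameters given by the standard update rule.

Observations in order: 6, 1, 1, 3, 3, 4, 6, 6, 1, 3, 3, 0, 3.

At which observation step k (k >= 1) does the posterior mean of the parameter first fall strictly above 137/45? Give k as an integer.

obs 1: x=6 → posterior Gamma(8, 3)
obs 2: x=1 → posterior Gamma(9, 4)
obs 3: x=1 → posterior Gamma(10, 5)
obs 4: x=3 → posterior Gamma(13, 6)
obs 5: x=3 → posterior Gamma(16, 7)
obs 6: x=4 → posterior Gamma(20, 8)
obs 7: x=6 → posterior Gamma(26, 9)
obs 8: x=6 → posterior Gamma(32, 10)
obs 9: x=1 → posterior Gamma(33, 11)
obs 10: x=3 → posterior Gamma(36, 12)
obs 11: x=3 → posterior Gamma(39, 13)
obs 12: x=0 → posterior Gamma(39, 14)
obs 13: x=3 → posterior Gamma(42, 15)

k = 8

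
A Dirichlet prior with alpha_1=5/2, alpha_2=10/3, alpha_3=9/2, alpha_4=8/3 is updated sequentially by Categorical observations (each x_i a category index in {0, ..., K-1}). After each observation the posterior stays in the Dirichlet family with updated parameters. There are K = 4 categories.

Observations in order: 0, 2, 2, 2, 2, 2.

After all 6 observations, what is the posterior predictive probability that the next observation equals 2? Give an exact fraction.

obs 1: x=0 → posterior Dirichlet(7/2, 10/3, 9/2, 8/3)
obs 2: x=2 → posterior Dirichlet(7/2, 10/3, 11/2, 8/3)
obs 3: x=2 → posterior Dirichlet(7/2, 10/3, 13/2, 8/3)
obs 4: x=2 → posterior Dirichlet(7/2, 10/3, 15/2, 8/3)
obs 5: x=2 → posterior Dirichlet(7/2, 10/3, 17/2, 8/3)
obs 6: x=2 → posterior Dirichlet(7/2, 10/3, 19/2, 8/3)

1/2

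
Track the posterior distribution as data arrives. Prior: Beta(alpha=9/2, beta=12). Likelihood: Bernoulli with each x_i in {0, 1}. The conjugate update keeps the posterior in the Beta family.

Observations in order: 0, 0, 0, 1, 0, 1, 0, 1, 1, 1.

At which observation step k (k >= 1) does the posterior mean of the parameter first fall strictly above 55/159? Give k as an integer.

k = 10

obs 1: x=0 → posterior Beta(9/2, 13)
obs 2: x=0 → posterior Beta(9/2, 14)
obs 3: x=0 → posterior Beta(9/2, 15)
obs 4: x=1 → posterior Beta(11/2, 15)
obs 5: x=0 → posterior Beta(11/2, 16)
obs 6: x=1 → posterior Beta(13/2, 16)
obs 7: x=0 → posterior Beta(13/2, 17)
obs 8: x=1 → posterior Beta(15/2, 17)
obs 9: x=1 → posterior Beta(17/2, 17)
obs 10: x=1 → posterior Beta(19/2, 17)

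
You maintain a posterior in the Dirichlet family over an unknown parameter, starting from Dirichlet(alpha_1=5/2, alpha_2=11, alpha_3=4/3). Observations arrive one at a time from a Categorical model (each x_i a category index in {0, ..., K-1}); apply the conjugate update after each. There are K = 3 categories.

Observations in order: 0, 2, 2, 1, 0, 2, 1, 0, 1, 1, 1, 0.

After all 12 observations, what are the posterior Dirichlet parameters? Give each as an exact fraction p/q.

alpha_1=13/2, alpha_2=16, alpha_3=13/3

obs 1: x=0 → posterior Dirichlet(7/2, 11, 4/3)
obs 2: x=2 → posterior Dirichlet(7/2, 11, 7/3)
obs 3: x=2 → posterior Dirichlet(7/2, 11, 10/3)
obs 4: x=1 → posterior Dirichlet(7/2, 12, 10/3)
obs 5: x=0 → posterior Dirichlet(9/2, 12, 10/3)
obs 6: x=2 → posterior Dirichlet(9/2, 12, 13/3)
obs 7: x=1 → posterior Dirichlet(9/2, 13, 13/3)
obs 8: x=0 → posterior Dirichlet(11/2, 13, 13/3)
obs 9: x=1 → posterior Dirichlet(11/2, 14, 13/3)
obs 10: x=1 → posterior Dirichlet(11/2, 15, 13/3)
obs 11: x=1 → posterior Dirichlet(11/2, 16, 13/3)
obs 12: x=0 → posterior Dirichlet(13/2, 16, 13/3)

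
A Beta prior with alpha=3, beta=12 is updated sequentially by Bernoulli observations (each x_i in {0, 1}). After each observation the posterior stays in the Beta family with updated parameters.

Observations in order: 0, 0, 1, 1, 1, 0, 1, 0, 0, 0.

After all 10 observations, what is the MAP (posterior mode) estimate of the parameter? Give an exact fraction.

obs 1: x=0 → posterior Beta(3, 13)
obs 2: x=0 → posterior Beta(3, 14)
obs 3: x=1 → posterior Beta(4, 14)
obs 4: x=1 → posterior Beta(5, 14)
obs 5: x=1 → posterior Beta(6, 14)
obs 6: x=0 → posterior Beta(6, 15)
obs 7: x=1 → posterior Beta(7, 15)
obs 8: x=0 → posterior Beta(7, 16)
obs 9: x=0 → posterior Beta(7, 17)
obs 10: x=0 → posterior Beta(7, 18)

6/23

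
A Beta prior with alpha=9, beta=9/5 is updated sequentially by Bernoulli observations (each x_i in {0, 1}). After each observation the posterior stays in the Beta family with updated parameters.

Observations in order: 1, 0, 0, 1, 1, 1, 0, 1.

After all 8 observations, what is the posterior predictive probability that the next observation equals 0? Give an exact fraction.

obs 1: x=1 → posterior Beta(10, 9/5)
obs 2: x=0 → posterior Beta(10, 14/5)
obs 3: x=0 → posterior Beta(10, 19/5)
obs 4: x=1 → posterior Beta(11, 19/5)
obs 5: x=1 → posterior Beta(12, 19/5)
obs 6: x=1 → posterior Beta(13, 19/5)
obs 7: x=0 → posterior Beta(13, 24/5)
obs 8: x=1 → posterior Beta(14, 24/5)

12/47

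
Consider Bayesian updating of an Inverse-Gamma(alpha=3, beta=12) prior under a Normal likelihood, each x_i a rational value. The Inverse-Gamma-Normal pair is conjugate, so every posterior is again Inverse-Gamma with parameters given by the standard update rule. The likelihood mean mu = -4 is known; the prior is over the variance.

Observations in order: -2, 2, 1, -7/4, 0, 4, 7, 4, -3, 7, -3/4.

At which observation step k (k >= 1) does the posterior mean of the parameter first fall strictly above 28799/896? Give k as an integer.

k = 10

obs 1: x=-2 → posterior Inverse-Gamma(7/2, 14)
obs 2: x=2 → posterior Inverse-Gamma(4, 32)
obs 3: x=1 → posterior Inverse-Gamma(9/2, 89/2)
obs 4: x=-7/4 → posterior Inverse-Gamma(5, 1505/32)
obs 5: x=0 → posterior Inverse-Gamma(11/2, 1761/32)
obs 6: x=4 → posterior Inverse-Gamma(6, 2785/32)
obs 7: x=7 → posterior Inverse-Gamma(13/2, 4721/32)
obs 8: x=4 → posterior Inverse-Gamma(7, 5745/32)
obs 9: x=-3 → posterior Inverse-Gamma(15/2, 5761/32)
obs 10: x=7 → posterior Inverse-Gamma(8, 7697/32)
obs 11: x=-3/4 → posterior Inverse-Gamma(17/2, 3933/16)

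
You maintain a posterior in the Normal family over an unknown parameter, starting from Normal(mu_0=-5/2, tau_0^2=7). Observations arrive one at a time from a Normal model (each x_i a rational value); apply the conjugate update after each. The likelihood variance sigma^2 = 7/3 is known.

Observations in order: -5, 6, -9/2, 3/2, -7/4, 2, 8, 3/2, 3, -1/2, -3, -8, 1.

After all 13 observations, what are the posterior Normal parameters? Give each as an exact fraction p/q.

mu_0=-7/160, tau_0^2=7/40

obs 1: x=-5 → posterior Normal(-35/8, 7/4)
obs 2: x=6 → posterior Normal(1/14, 1)
obs 3: x=-9/2 → posterior Normal(-13/10, 7/10)
obs 4: x=3/2 → posterior Normal(-17/26, 7/13)
obs 5: x=-7/4 → posterior Normal(-55/64, 7/16)
obs 6: x=2 → posterior Normal(-31/76, 7/19)
obs 7: x=8 → posterior Normal(65/88, 7/22)
obs 8: x=3/2 → posterior Normal(83/100, 7/25)
obs 9: x=3 → posterior Normal(17/16, 1/4)
obs 10: x=-1/2 → posterior Normal(113/124, 7/31)
obs 11: x=-3 → posterior Normal(77/136, 7/34)
obs 12: x=-8 → posterior Normal(-19/148, 7/37)
obs 13: x=1 → posterior Normal(-7/160, 7/40)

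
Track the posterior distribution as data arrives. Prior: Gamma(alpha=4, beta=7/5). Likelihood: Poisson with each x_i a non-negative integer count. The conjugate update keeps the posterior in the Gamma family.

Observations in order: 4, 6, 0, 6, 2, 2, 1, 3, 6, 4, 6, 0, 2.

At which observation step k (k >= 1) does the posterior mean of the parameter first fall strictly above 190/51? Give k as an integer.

obs 1: x=4 → posterior Gamma(8, 12/5)
obs 2: x=6 → posterior Gamma(14, 17/5)
obs 3: x=0 → posterior Gamma(14, 22/5)
obs 4: x=6 → posterior Gamma(20, 27/5)
obs 5: x=2 → posterior Gamma(22, 32/5)
obs 6: x=2 → posterior Gamma(24, 37/5)
obs 7: x=1 → posterior Gamma(25, 42/5)
obs 8: x=3 → posterior Gamma(28, 47/5)
obs 9: x=6 → posterior Gamma(34, 52/5)
obs 10: x=4 → posterior Gamma(38, 57/5)
obs 11: x=6 → posterior Gamma(44, 62/5)
obs 12: x=0 → posterior Gamma(44, 67/5)
obs 13: x=2 → posterior Gamma(46, 72/5)

k = 2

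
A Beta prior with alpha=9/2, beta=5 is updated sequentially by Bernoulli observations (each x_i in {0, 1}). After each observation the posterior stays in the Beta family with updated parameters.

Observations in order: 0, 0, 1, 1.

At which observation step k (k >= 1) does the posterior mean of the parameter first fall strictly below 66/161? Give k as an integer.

obs 1: x=0 → posterior Beta(9/2, 6)
obs 2: x=0 → posterior Beta(9/2, 7)
obs 3: x=1 → posterior Beta(11/2, 7)
obs 4: x=1 → posterior Beta(13/2, 7)

k = 2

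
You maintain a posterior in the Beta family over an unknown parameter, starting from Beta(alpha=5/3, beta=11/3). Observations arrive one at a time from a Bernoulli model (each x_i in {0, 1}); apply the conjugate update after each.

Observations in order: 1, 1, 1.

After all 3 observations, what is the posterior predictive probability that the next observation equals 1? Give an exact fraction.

14/25

obs 1: x=1 → posterior Beta(8/3, 11/3)
obs 2: x=1 → posterior Beta(11/3, 11/3)
obs 3: x=1 → posterior Beta(14/3, 11/3)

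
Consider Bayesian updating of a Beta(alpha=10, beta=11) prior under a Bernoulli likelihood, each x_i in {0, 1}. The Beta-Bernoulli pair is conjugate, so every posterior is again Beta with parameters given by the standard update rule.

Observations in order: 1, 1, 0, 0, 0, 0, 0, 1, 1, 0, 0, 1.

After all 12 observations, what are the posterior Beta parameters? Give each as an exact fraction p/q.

alpha=15, beta=18

obs 1: x=1 → posterior Beta(11, 11)
obs 2: x=1 → posterior Beta(12, 11)
obs 3: x=0 → posterior Beta(12, 12)
obs 4: x=0 → posterior Beta(12, 13)
obs 5: x=0 → posterior Beta(12, 14)
obs 6: x=0 → posterior Beta(12, 15)
obs 7: x=0 → posterior Beta(12, 16)
obs 8: x=1 → posterior Beta(13, 16)
obs 9: x=1 → posterior Beta(14, 16)
obs 10: x=0 → posterior Beta(14, 17)
obs 11: x=0 → posterior Beta(14, 18)
obs 12: x=1 → posterior Beta(15, 18)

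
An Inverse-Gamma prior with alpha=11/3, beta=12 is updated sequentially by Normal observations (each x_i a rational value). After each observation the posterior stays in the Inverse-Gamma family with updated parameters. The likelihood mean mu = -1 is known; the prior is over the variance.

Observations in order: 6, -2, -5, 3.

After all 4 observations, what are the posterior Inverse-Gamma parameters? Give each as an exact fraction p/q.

obs 1: x=6 → posterior Inverse-Gamma(25/6, 73/2)
obs 2: x=-2 → posterior Inverse-Gamma(14/3, 37)
obs 3: x=-5 → posterior Inverse-Gamma(31/6, 45)
obs 4: x=3 → posterior Inverse-Gamma(17/3, 53)

alpha=17/3, beta=53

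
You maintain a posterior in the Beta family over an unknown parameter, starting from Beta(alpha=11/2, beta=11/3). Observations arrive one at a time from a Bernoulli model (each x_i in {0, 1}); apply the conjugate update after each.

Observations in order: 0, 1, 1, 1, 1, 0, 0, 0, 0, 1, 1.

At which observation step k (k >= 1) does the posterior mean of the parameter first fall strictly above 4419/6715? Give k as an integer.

obs 1: x=0 → posterior Beta(11/2, 14/3)
obs 2: x=1 → posterior Beta(13/2, 14/3)
obs 3: x=1 → posterior Beta(15/2, 14/3)
obs 4: x=1 → posterior Beta(17/2, 14/3)
obs 5: x=1 → posterior Beta(19/2, 14/3)
obs 6: x=0 → posterior Beta(19/2, 17/3)
obs 7: x=0 → posterior Beta(19/2, 20/3)
obs 8: x=0 → posterior Beta(19/2, 23/3)
obs 9: x=0 → posterior Beta(19/2, 26/3)
obs 10: x=1 → posterior Beta(21/2, 26/3)
obs 11: x=1 → posterior Beta(23/2, 26/3)

k = 5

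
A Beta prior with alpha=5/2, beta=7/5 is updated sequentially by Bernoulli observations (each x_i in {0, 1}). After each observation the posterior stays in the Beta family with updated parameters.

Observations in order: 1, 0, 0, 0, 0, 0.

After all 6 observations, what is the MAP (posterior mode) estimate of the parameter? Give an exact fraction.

obs 1: x=1 → posterior Beta(7/2, 7/5)
obs 2: x=0 → posterior Beta(7/2, 12/5)
obs 3: x=0 → posterior Beta(7/2, 17/5)
obs 4: x=0 → posterior Beta(7/2, 22/5)
obs 5: x=0 → posterior Beta(7/2, 27/5)
obs 6: x=0 → posterior Beta(7/2, 32/5)

25/79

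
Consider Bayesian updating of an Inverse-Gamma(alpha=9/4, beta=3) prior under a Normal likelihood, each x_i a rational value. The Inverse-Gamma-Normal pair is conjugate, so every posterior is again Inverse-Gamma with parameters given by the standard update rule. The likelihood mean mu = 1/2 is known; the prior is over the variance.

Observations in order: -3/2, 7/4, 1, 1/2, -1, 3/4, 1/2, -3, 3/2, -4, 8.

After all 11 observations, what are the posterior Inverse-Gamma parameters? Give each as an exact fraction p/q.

obs 1: x=-3/2 → posterior Inverse-Gamma(11/4, 5)
obs 2: x=7/4 → posterior Inverse-Gamma(13/4, 185/32)
obs 3: x=1 → posterior Inverse-Gamma(15/4, 189/32)
obs 4: x=1/2 → posterior Inverse-Gamma(17/4, 189/32)
obs 5: x=-1 → posterior Inverse-Gamma(19/4, 225/32)
obs 6: x=3/4 → posterior Inverse-Gamma(21/4, 113/16)
obs 7: x=1/2 → posterior Inverse-Gamma(23/4, 113/16)
obs 8: x=-3 → posterior Inverse-Gamma(25/4, 211/16)
obs 9: x=3/2 → posterior Inverse-Gamma(27/4, 219/16)
obs 10: x=-4 → posterior Inverse-Gamma(29/4, 381/16)
obs 11: x=8 → posterior Inverse-Gamma(31/4, 831/16)

alpha=31/4, beta=831/16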